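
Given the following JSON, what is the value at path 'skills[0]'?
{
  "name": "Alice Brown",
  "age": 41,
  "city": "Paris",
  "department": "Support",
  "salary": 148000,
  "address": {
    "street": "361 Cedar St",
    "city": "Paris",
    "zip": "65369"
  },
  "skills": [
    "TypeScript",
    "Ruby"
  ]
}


Query: skills[0]
Path: skills -> first element
Value: TypeScript

TypeScript


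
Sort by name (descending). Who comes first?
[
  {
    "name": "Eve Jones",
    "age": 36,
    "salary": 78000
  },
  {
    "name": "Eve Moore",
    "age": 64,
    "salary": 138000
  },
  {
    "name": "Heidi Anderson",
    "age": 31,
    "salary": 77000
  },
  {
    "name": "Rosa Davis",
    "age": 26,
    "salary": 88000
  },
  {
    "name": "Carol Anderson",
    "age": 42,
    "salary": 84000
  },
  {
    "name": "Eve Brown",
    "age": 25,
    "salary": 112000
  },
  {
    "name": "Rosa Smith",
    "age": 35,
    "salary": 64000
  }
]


Sort by: name (descending)

Sorted order:
  1. Rosa Smith (name = Rosa Smith)
  2. Rosa Davis (name = Rosa Davis)
  3. Heidi Anderson (name = Heidi Anderson)
  4. Eve Moore (name = Eve Moore)
  5. Eve Jones (name = Eve Jones)
  6. Eve Brown (name = Eve Brown)
  7. Carol Anderson (name = Carol Anderson)

First: Rosa Smith

Rosa Smith


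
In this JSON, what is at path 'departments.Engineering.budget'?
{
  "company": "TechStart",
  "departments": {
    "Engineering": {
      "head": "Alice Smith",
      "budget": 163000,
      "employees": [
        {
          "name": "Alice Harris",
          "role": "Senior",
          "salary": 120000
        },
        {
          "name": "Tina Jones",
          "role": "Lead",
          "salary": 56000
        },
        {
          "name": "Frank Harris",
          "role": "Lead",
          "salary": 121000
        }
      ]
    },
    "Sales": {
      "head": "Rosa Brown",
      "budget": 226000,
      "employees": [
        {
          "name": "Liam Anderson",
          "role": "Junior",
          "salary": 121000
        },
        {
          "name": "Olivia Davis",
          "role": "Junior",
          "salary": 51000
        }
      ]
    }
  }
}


Path: departments.Engineering.budget

Navigate:
  -> departments
  -> Engineering
  -> budget = 163000

163000


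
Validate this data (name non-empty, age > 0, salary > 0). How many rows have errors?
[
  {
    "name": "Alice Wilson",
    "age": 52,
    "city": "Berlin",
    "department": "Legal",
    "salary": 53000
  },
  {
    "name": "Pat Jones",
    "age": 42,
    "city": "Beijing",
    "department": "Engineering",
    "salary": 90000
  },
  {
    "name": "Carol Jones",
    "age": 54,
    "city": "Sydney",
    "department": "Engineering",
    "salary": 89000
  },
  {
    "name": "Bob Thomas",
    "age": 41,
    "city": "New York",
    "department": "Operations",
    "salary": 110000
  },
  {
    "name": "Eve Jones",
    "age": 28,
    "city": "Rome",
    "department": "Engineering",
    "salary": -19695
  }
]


Validating 5 records:
Rules: name non-empty, age > 0, salary > 0

  Row 1 (Alice Wilson): OK
  Row 2 (Pat Jones): OK
  Row 3 (Carol Jones): OK
  Row 4 (Bob Thomas): OK
  Row 5 (Eve Jones): negative salary: -19695

Total errors: 1

1 errors


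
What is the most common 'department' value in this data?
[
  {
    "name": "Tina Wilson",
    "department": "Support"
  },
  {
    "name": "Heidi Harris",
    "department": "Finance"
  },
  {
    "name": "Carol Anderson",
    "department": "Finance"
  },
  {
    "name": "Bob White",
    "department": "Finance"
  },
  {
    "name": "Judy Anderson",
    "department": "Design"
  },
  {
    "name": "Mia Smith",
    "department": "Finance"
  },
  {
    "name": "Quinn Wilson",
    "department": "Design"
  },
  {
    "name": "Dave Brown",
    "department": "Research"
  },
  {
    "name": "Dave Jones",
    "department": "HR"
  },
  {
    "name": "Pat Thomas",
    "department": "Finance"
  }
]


Counting 'department' values across 10 records:

  Finance: 5 #####
  Design: 2 ##
  Support: 1 #
  Research: 1 #
  HR: 1 #

Most common: Finance (5 times)

Finance (5 times)


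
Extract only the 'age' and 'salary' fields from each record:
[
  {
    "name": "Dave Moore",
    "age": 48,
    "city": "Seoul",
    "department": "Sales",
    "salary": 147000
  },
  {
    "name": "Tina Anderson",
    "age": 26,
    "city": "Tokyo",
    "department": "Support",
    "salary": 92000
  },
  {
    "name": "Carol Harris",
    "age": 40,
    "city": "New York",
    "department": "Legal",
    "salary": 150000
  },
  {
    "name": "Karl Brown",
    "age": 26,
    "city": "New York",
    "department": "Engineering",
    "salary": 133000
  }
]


Original: 4 records with fields: name, age, city, department, salary
Keep: ['age', 'salary']
Drop: ['name', 'city', 'department']
Result: 4 records, 2 fields each

[
  {
    "age": 48,
    "salary": 147000
  },
  {
    "age": 26,
    "salary": 92000
  },
  {
    "age": 40,
    "salary": 150000
  },
  {
    "age": 26,
    "salary": 133000
  }
]


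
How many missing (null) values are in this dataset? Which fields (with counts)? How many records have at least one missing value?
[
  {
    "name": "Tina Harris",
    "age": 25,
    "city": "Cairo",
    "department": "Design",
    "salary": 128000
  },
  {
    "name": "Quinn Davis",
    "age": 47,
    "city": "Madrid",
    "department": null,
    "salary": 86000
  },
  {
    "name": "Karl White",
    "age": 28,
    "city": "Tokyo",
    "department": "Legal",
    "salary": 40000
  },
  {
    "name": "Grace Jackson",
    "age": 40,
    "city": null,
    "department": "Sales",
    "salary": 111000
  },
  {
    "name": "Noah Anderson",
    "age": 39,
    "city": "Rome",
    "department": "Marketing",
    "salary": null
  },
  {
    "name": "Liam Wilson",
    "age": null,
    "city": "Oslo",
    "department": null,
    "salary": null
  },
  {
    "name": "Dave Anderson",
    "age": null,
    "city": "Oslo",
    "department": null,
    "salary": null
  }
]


Checking for missing (null) values in 7 records:

  Tina Harris: complete
  Quinn Davis: department
  Karl White: complete
  Grace Jackson: city
  Noah Anderson: salary
  Liam Wilson: age, department, salary
  Dave Anderson: age, department, salary

Per field:
  name: 0 missing
  age: 2 missing
  city: 1 missing
  department: 3 missing
  salary: 3 missing

Total missing values: 9
Records with any missing: 5

9 missing values (age: 2, city: 1, department: 3, salary: 3); 5 incomplete records


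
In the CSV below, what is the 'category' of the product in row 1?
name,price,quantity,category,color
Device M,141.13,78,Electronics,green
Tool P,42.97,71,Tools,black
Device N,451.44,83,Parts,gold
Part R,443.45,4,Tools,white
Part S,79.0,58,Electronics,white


Query: Row 1 ('Device M'), column 'category'
Value: Electronics

Electronics


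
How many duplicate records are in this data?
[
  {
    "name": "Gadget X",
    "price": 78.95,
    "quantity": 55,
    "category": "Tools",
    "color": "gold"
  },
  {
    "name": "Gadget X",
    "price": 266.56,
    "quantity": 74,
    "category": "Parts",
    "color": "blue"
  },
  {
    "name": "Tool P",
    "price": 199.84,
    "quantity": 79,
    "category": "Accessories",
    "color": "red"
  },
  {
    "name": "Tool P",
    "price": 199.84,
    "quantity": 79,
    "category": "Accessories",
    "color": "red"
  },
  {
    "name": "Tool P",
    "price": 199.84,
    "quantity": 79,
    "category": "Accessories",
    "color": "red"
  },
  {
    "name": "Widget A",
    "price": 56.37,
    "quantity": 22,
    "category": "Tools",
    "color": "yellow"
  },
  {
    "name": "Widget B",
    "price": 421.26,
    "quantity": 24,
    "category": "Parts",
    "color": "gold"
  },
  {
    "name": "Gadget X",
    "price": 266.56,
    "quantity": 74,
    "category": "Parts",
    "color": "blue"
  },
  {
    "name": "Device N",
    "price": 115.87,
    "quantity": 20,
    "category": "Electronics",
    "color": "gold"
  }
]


Checking 9 records for duplicates:

  Row 1: Gadget X ($78.95, qty 55)
  Row 2: Gadget X ($266.56, qty 74)
  Row 3: Tool P ($199.84, qty 79)
  Row 4: Tool P ($199.84, qty 79) <-- DUPLICATE
  Row 5: Tool P ($199.84, qty 79) <-- DUPLICATE
  Row 6: Widget A ($56.37, qty 22)
  Row 7: Widget B ($421.26, qty 24)
  Row 8: Gadget X ($266.56, qty 74) <-- DUPLICATE
  Row 9: Device N ($115.87, qty 20)

Duplicates found: 3
Unique records: 6

3 duplicates, 6 unique


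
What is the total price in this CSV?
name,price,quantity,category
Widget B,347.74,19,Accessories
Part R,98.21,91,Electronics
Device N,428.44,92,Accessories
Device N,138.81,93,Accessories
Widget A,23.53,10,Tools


Computing total price:
Values: [347.74, 98.21, 428.44, 138.81, 23.53]
Sum = 1036.73

1036.73


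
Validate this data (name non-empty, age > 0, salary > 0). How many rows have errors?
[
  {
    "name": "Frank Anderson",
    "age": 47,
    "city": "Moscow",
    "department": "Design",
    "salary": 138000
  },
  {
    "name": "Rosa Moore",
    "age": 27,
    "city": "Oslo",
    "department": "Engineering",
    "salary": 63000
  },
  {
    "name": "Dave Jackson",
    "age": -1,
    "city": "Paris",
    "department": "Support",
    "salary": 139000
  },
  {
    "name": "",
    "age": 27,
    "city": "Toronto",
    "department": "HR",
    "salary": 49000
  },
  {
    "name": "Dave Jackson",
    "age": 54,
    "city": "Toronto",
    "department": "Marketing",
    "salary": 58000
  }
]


Validating 5 records:
Rules: name non-empty, age > 0, salary > 0

  Row 1 (Frank Anderson): OK
  Row 2 (Rosa Moore): OK
  Row 3 (Dave Jackson): negative age: -1
  Row 4 (???): empty name
  Row 5 (Dave Jackson): OK

Total errors: 2

2 errors


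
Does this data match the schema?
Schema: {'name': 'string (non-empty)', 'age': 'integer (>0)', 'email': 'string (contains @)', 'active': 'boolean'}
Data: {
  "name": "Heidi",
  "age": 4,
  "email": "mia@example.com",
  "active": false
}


Validating each field against schema:
  name: OK (non-empty string)
  age: OK (positive integer)
  email: OK (string with @)
  active: OK (boolean)

Result: VALID

VALID


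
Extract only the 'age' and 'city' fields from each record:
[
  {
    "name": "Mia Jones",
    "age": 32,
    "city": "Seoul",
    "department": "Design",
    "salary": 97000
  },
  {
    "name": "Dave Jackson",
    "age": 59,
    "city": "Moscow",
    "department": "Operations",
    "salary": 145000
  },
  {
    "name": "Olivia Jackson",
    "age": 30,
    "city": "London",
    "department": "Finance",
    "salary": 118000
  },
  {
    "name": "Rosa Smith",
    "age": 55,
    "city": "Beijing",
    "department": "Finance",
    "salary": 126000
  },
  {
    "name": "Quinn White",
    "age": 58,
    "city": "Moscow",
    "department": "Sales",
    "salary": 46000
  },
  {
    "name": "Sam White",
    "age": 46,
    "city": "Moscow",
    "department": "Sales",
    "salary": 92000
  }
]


Original: 6 records with fields: name, age, city, department, salary
Keep: ['age', 'city']
Drop: ['name', 'department', 'salary']
Result: 6 records, 2 fields each

[
  {
    "age": 32,
    "city": "Seoul"
  },
  {
    "age": 59,
    "city": "Moscow"
  },
  {
    "age": 30,
    "city": "London"
  },
  {
    "age": 55,
    "city": "Beijing"
  },
  {
    "age": 58,
    "city": "Moscow"
  },
  {
    "age": 46,
    "city": "Moscow"
  }
]


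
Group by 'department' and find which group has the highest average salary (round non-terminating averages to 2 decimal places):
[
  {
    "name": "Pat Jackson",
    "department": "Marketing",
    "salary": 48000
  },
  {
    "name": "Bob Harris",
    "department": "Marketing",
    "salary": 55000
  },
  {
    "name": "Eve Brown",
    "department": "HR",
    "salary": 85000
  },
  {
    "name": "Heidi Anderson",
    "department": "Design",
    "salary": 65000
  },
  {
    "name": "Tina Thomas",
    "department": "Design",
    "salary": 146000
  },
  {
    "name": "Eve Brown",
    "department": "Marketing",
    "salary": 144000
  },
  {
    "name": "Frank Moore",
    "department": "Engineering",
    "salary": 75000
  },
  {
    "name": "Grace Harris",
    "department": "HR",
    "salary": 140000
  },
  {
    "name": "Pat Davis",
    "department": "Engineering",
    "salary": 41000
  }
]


Group by: department

Groups:
  Design: 2 people, avg salary = 211000/2 = $105500
  Engineering: 2 people, avg salary = 116000/2 = $58000
  HR: 2 people, avg salary = 225000/2 = $112500
  Marketing: 3 people, avg salary = 247000/3 ≈ $82333.33

Highest average salary: HR ($112500)

HR ($112500)


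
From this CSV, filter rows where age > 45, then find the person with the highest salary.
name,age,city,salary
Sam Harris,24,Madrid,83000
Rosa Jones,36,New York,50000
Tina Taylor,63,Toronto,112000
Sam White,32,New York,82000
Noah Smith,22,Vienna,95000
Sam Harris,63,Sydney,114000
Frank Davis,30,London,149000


Filter: age > 45
Sort by: salary (descending)

Filtered records (2):
  Sam Harris, age 63, salary $114000
  Tina Taylor, age 63, salary $112000

Highest salary: Sam Harris ($114000)

Sam Harris


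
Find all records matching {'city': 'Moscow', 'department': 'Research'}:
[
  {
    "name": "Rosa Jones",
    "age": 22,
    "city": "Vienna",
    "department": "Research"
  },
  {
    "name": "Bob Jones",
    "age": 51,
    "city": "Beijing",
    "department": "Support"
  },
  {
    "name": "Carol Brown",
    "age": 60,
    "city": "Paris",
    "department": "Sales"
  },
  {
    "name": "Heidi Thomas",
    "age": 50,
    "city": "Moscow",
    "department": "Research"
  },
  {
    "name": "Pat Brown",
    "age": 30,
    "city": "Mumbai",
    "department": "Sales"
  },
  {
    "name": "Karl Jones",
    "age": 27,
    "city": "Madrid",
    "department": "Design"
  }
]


Search criteria: {'city': 'Moscow', 'department': 'Research'}

Checking 6 records:
  Rosa Jones: {city: Vienna, department: Research}
  Bob Jones: {city: Beijing, department: Support}
  Carol Brown: {city: Paris, department: Sales}
  Heidi Thomas: {city: Moscow, department: Research} <-- MATCH
  Pat Brown: {city: Mumbai, department: Sales}
  Karl Jones: {city: Madrid, department: Design}

Matches: ["Heidi Thomas"]

["Heidi Thomas"]


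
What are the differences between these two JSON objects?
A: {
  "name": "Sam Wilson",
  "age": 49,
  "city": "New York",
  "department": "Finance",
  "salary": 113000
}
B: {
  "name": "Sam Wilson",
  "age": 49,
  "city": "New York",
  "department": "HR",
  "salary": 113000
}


Comparing each field (in key order):
  name: same
  age: same
  city: same
  department: DIFFERENT
  salary: same
Differences:
  department: Finance -> HR

1 field(s) changed

1 change: department


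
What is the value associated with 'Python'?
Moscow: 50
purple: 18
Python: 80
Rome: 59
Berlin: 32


Looking up key 'Python'
Value: 80

80


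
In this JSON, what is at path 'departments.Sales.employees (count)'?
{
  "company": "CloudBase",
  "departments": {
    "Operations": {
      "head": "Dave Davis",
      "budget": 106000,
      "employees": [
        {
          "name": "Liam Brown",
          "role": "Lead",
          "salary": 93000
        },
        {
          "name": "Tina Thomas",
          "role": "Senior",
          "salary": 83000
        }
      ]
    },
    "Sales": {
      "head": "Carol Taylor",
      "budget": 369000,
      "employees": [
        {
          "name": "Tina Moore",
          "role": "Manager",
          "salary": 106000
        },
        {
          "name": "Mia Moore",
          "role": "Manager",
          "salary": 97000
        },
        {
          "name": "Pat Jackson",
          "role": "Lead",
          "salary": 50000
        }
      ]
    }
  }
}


Path: departments.Sales.employees (count)

Navigate:
  -> departments
  -> Sales
  -> employees (array, length 3)

3


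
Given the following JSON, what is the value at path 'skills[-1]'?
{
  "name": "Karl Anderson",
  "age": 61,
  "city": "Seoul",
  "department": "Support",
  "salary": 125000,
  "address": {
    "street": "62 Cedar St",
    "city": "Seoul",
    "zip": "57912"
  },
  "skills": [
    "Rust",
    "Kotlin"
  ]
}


Query: skills[-1]
Path: skills -> last element
Value: Kotlin

Kotlin


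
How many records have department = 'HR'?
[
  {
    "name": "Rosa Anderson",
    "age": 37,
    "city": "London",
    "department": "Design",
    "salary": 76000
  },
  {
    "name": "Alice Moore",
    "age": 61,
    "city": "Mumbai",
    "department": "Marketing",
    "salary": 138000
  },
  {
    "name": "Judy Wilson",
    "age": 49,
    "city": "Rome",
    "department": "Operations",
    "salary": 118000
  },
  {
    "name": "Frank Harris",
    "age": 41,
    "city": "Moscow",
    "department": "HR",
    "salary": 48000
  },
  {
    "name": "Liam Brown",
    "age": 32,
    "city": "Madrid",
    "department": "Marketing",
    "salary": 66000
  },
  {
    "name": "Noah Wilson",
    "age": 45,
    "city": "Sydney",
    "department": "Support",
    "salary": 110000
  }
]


Data: 6 records
Condition: department = 'HR'

Checking each record:
  Rosa Anderson: Design
  Alice Moore: Marketing
  Judy Wilson: Operations
  Frank Harris: HR MATCH
  Liam Brown: Marketing
  Noah Wilson: Support

Count: 1

1


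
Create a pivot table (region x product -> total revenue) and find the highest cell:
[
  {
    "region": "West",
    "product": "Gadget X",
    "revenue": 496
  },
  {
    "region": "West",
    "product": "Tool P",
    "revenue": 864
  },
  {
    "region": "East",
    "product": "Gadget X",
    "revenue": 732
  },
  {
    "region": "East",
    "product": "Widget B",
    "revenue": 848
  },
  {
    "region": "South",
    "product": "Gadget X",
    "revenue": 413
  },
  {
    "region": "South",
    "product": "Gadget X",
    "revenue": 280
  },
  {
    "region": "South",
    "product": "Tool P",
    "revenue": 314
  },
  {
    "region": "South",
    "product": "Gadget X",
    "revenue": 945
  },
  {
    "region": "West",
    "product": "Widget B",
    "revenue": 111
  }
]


Pivot: region (rows) x product (columns) -> total revenue

     Gadget X      Tool P        Widget B    
East           732             0           848  
South         1638           314             0  
West           496           864           111  

Highest: South / Gadget X = $1638

South / Gadget X = $1638


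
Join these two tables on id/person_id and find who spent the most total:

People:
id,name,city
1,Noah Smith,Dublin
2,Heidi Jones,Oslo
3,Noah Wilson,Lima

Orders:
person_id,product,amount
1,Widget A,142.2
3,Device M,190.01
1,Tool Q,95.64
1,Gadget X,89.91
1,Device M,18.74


Join on: people.id = orders.person_id

Joined rows:
  Noah Smith (Dublin) bought Widget A for $142.2
  Noah Wilson (Lima) bought Device M for $190.01
  Noah Smith (Dublin) bought Tool Q for $95.64
  Noah Smith (Dublin) bought Gadget X for $89.91
  Noah Smith (Dublin) bought Device M for $18.74

Total per person:
  Noah Smith: $346.49
  Noah Wilson: $190.01

Top spender: Noah Smith ($346.49)

Noah Smith ($346.49)


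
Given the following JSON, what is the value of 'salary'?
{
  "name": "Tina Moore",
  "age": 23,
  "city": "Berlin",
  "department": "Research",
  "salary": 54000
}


Looking up field 'salary'
Value: 54000

54000


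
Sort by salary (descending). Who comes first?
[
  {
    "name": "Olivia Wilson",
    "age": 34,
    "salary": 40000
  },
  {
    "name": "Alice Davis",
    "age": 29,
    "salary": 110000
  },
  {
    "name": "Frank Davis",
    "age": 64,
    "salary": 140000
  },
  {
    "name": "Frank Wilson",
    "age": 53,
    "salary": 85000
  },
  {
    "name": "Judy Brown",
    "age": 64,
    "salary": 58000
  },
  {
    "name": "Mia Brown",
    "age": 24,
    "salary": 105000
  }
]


Sort by: salary (descending)

Sorted order:
  1. Frank Davis (salary = 140000)
  2. Alice Davis (salary = 110000)
  3. Mia Brown (salary = 105000)
  4. Frank Wilson (salary = 85000)
  5. Judy Brown (salary = 58000)
  6. Olivia Wilson (salary = 40000)

First: Frank Davis

Frank Davis


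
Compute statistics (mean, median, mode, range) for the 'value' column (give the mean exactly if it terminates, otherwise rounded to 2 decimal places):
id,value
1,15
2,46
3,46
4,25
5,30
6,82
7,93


Data: [15, 46, 46, 25, 30, 82, 93]
Count: 7
Sum: 337
Mean: 337/7 ≈ 48.14 (rounded to 2 decimal places)
Sorted: [15, 25, 30, 46, 46, 82, 93]
Median: 46.0
Mode: 46 (2 times)
Range: 93 - 15 = 78
Min: 15, Max: 93

mean≈48.14, median=46.0, mode=46, range=78


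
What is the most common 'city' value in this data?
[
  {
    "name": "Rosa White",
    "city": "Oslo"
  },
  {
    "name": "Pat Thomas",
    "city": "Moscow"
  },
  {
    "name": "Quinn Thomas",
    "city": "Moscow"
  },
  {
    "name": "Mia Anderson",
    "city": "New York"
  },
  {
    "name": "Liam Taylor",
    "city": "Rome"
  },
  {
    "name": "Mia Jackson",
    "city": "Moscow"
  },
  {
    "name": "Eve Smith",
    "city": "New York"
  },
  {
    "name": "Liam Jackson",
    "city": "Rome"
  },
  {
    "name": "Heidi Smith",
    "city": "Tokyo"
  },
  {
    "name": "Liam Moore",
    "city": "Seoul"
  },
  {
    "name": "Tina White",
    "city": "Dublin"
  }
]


Counting 'city' values across 11 records:

  Moscow: 3 ###
  New York: 2 ##
  Rome: 2 ##
  Oslo: 1 #
  Tokyo: 1 #
  Seoul: 1 #
  Dublin: 1 #

Most common: Moscow (3 times)

Moscow (3 times)


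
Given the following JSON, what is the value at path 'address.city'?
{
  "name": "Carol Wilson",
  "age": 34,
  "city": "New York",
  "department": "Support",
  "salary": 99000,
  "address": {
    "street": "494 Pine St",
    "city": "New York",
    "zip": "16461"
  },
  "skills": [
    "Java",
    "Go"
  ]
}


Query: address.city
Path: address -> city
Value: New York

New York


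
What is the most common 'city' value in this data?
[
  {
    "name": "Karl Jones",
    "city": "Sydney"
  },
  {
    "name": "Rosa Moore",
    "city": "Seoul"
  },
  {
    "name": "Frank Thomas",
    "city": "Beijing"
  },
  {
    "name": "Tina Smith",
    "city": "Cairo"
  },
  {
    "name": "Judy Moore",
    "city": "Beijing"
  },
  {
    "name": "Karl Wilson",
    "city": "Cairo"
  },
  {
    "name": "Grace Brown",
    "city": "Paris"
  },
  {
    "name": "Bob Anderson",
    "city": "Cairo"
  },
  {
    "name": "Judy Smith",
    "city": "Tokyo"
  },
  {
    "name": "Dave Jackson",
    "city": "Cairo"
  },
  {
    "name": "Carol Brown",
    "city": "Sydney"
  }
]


Counting 'city' values across 11 records:

  Cairo: 4 ####
  Sydney: 2 ##
  Beijing: 2 ##
  Seoul: 1 #
  Paris: 1 #
  Tokyo: 1 #

Most common: Cairo (4 times)

Cairo (4 times)


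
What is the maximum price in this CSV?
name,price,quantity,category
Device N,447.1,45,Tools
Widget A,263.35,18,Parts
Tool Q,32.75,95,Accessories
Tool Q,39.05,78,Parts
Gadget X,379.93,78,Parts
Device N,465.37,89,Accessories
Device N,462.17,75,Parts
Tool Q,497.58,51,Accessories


Computing maximum price:
Values: [447.1, 263.35, 32.75, 39.05, 379.93, 465.37, 462.17, 497.58]
Max = 497.58

497.58


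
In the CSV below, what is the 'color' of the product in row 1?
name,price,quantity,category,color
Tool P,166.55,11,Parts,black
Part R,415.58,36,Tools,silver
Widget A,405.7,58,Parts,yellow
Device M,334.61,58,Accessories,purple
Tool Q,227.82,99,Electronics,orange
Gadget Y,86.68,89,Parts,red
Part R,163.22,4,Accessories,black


Query: Row 1 ('Tool P'), column 'color'
Value: black

black


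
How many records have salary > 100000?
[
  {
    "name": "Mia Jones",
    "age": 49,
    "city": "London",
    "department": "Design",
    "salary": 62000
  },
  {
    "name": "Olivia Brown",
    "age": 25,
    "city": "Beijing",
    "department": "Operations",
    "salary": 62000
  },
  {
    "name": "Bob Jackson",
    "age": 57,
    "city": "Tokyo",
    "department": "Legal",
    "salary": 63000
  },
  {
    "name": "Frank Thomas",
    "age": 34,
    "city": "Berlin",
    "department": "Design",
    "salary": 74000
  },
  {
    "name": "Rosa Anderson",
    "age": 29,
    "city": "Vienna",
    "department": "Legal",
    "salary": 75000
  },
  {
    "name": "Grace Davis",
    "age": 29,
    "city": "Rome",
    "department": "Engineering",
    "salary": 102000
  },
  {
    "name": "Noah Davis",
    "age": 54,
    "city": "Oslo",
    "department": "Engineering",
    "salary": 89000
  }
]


Data: 7 records
Condition: salary > 100000

Checking each record:
  Mia Jones: 62000
  Olivia Brown: 62000
  Bob Jackson: 63000
  Frank Thomas: 74000
  Rosa Anderson: 75000
  Grace Davis: 102000 MATCH
  Noah Davis: 89000

Count: 1

1


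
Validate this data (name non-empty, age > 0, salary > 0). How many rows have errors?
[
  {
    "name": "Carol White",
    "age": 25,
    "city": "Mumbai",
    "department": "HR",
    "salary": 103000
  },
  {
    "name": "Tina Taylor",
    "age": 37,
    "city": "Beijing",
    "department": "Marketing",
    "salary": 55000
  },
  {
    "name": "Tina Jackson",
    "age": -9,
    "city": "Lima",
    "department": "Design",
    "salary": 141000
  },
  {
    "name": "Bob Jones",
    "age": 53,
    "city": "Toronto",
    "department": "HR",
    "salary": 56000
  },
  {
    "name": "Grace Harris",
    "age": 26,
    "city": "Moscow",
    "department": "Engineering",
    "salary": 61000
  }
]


Validating 5 records:
Rules: name non-empty, age > 0, salary > 0

  Row 1 (Carol White): OK
  Row 2 (Tina Taylor): OK
  Row 3 (Tina Jackson): negative age: -9
  Row 4 (Bob Jones): OK
  Row 5 (Grace Harris): OK

Total errors: 1

1 errors


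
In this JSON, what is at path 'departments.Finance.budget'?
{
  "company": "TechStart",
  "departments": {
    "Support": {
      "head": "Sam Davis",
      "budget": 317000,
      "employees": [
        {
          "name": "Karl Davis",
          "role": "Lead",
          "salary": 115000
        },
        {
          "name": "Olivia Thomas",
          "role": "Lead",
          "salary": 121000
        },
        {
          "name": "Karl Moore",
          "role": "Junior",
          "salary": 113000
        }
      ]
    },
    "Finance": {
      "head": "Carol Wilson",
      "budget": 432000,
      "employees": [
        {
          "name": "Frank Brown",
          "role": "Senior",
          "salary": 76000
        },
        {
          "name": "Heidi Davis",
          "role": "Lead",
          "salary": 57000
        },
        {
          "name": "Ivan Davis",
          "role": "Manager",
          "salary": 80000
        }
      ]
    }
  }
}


Path: departments.Finance.budget

Navigate:
  -> departments
  -> Finance
  -> budget = 432000

432000


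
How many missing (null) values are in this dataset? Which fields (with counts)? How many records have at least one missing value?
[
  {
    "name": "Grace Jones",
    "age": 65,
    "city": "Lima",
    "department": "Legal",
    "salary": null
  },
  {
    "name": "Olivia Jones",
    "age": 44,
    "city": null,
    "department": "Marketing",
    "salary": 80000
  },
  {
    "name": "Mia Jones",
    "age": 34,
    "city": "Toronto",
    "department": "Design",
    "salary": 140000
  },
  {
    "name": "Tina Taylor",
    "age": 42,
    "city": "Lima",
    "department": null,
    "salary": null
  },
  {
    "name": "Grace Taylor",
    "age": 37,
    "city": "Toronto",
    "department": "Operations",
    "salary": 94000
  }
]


Checking for missing (null) values in 5 records:

  Grace Jones: salary
  Olivia Jones: city
  Mia Jones: complete
  Tina Taylor: department, salary
  Grace Taylor: complete

Per field:
  name: 0 missing
  age: 0 missing
  city: 1 missing
  department: 1 missing
  salary: 2 missing

Total missing values: 4
Records with any missing: 3

4 missing values (city: 1, department: 1, salary: 2); 3 incomplete records


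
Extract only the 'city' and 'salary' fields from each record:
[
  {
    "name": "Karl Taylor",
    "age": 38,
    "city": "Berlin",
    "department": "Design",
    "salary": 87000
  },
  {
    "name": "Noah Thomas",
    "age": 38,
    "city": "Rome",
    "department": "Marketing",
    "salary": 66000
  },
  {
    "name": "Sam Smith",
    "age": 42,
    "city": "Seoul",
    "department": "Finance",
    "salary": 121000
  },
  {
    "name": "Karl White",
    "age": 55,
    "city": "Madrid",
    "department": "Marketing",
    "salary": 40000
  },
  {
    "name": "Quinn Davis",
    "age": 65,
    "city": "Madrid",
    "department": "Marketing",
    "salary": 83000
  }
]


Original: 5 records with fields: name, age, city, department, salary
Keep: ['city', 'salary']
Drop: ['name', 'age', 'department']
Result: 5 records, 2 fields each

[
  {
    "city": "Berlin",
    "salary": 87000
  },
  {
    "city": "Rome",
    "salary": 66000
  },
  {
    "city": "Seoul",
    "salary": 121000
  },
  {
    "city": "Madrid",
    "salary": 40000
  },
  {
    "city": "Madrid",
    "salary": 83000
  }
]


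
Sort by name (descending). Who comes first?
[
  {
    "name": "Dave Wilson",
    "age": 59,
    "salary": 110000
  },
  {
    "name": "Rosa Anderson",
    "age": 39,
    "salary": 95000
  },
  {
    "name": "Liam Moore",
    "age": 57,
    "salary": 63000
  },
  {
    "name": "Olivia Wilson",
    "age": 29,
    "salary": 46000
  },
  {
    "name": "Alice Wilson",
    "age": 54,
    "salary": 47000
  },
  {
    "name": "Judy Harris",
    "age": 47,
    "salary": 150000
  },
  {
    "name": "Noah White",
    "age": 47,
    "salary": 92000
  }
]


Sort by: name (descending)

Sorted order:
  1. Rosa Anderson (name = Rosa Anderson)
  2. Olivia Wilson (name = Olivia Wilson)
  3. Noah White (name = Noah White)
  4. Liam Moore (name = Liam Moore)
  5. Judy Harris (name = Judy Harris)
  6. Dave Wilson (name = Dave Wilson)
  7. Alice Wilson (name = Alice Wilson)

First: Rosa Anderson

Rosa Anderson


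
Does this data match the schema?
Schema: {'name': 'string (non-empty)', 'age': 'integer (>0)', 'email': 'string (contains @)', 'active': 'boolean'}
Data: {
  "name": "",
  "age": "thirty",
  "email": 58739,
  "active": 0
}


Validating each field against schema:
  name: FAIL ("" is an empty string)
  age: FAIL ("thirty" is not an integer)
  email: FAIL (58739 is not a string)
  active: FAIL (0 is not a boolean)

Result: INVALID (4 errors: name, age, email, active)

INVALID (4 errors: name, age, email, active)


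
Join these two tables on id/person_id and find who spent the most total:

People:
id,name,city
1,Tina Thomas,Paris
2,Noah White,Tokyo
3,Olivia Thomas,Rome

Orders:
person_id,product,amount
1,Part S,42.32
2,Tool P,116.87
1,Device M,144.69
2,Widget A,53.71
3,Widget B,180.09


Join on: people.id = orders.person_id

Joined rows:
  Tina Thomas (Paris) bought Part S for $42.32
  Noah White (Tokyo) bought Tool P for $116.87
  Tina Thomas (Paris) bought Device M for $144.69
  Noah White (Tokyo) bought Widget A for $53.71
  Olivia Thomas (Rome) bought Widget B for $180.09

Total per person:
  Tina Thomas: $187.01
  Olivia Thomas: $180.09
  Noah White: $170.58

Top spender: Tina Thomas ($187.01)

Tina Thomas ($187.01)


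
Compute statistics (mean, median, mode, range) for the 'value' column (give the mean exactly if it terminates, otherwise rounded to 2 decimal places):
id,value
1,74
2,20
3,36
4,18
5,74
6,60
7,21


Data: [74, 20, 36, 18, 74, 60, 21]
Count: 7
Sum: 303
Mean: 303/7 ≈ 43.29 (rounded to 2 decimal places)
Sorted: [18, 20, 21, 36, 60, 74, 74]
Median: 36.0
Mode: 74 (2 times)
Range: 74 - 18 = 56
Min: 18, Max: 74

mean≈43.29, median=36.0, mode=74, range=56


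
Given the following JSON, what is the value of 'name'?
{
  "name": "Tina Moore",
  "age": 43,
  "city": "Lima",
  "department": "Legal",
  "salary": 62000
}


Looking up field 'name'
Value: Tina Moore

Tina Moore


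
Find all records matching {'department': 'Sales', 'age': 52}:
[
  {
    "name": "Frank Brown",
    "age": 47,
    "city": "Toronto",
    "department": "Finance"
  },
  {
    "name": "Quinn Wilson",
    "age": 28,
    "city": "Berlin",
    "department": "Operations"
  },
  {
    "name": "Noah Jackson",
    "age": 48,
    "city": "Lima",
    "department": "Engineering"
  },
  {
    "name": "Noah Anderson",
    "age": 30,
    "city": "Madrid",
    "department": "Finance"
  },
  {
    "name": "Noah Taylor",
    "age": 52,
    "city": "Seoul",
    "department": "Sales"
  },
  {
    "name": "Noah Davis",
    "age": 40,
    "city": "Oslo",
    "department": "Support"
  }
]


Search criteria: {'department': 'Sales', 'age': 52}

Checking 6 records:
  Frank Brown: {department: Finance, age: 47}
  Quinn Wilson: {department: Operations, age: 28}
  Noah Jackson: {department: Engineering, age: 48}
  Noah Anderson: {department: Finance, age: 30}
  Noah Taylor: {department: Sales, age: 52} <-- MATCH
  Noah Davis: {department: Support, age: 40}

Matches: ["Noah Taylor"]

["Noah Taylor"]


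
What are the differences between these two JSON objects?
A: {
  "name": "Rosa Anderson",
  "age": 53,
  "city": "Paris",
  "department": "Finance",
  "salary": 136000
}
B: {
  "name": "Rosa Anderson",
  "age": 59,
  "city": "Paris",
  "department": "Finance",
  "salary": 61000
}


Comparing each field (in key order):
  name: same
  age: DIFFERENT
  city: same
  department: same
  salary: DIFFERENT
Differences:
  age: 53 -> 59
  salary: 136000 -> 61000

2 field(s) changed

2 changes: age, salary


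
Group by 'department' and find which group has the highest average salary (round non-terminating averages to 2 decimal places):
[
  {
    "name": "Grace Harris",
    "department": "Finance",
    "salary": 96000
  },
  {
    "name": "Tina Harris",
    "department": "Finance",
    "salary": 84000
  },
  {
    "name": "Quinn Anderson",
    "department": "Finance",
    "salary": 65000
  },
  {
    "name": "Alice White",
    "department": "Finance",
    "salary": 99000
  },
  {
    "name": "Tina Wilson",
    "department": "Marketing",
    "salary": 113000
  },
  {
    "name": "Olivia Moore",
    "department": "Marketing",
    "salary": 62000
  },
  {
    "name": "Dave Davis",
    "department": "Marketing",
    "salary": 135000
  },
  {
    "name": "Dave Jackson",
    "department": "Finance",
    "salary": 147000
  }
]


Group by: department

Groups:
  Finance: 5 people, avg salary = 491000/5 = $98200
  Marketing: 3 people, avg salary = 310000/3 ≈ $103333.33

Highest average salary: Marketing (≈$103333.33)

Marketing (≈$103333.33)


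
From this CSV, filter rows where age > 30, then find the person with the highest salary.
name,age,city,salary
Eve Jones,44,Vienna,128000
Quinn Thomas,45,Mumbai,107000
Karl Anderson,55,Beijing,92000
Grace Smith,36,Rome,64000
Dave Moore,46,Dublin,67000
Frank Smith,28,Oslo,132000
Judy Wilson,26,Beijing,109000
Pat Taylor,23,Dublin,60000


Filter: age > 30
Sort by: salary (descending)

Filtered records (5):
  Eve Jones, age 44, salary $128000
  Quinn Thomas, age 45, salary $107000
  Karl Anderson, age 55, salary $92000
  Dave Moore, age 46, salary $67000
  Grace Smith, age 36, salary $64000

Highest salary: Eve Jones ($128000)

Eve Jones


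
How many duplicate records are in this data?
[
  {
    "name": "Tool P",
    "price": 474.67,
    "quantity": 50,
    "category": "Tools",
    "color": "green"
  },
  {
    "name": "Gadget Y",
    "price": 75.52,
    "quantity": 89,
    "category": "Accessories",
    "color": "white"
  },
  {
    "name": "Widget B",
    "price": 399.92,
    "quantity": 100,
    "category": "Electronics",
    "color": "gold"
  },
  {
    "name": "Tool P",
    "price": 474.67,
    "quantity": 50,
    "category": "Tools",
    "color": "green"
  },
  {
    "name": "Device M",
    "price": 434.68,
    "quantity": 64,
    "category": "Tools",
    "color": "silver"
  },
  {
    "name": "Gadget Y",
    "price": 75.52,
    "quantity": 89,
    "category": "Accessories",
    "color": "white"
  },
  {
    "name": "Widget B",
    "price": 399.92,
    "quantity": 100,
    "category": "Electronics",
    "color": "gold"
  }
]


Checking 7 records for duplicates:

  Row 1: Tool P ($474.67, qty 50)
  Row 2: Gadget Y ($75.52, qty 89)
  Row 3: Widget B ($399.92, qty 100)
  Row 4: Tool P ($474.67, qty 50) <-- DUPLICATE
  Row 5: Device M ($434.68, qty 64)
  Row 6: Gadget Y ($75.52, qty 89) <-- DUPLICATE
  Row 7: Widget B ($399.92, qty 100) <-- DUPLICATE

Duplicates found: 3
Unique records: 4

3 duplicates, 4 unique


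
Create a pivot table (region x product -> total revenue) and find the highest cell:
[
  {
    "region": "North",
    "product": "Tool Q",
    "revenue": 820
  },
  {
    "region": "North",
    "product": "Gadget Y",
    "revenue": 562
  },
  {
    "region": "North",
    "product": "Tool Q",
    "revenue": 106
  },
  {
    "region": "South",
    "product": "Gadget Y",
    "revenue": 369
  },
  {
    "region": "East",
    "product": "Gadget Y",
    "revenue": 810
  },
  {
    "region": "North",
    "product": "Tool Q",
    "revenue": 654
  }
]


Pivot: region (rows) x product (columns) -> total revenue

     Gadget Y      Tool Q      
East           810             0  
North          562          1580  
South          369             0  

Highest: North / Tool Q = $1580

North / Tool Q = $1580


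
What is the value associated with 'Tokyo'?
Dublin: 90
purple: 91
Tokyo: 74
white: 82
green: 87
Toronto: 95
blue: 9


Looking up key 'Tokyo'
Value: 74

74


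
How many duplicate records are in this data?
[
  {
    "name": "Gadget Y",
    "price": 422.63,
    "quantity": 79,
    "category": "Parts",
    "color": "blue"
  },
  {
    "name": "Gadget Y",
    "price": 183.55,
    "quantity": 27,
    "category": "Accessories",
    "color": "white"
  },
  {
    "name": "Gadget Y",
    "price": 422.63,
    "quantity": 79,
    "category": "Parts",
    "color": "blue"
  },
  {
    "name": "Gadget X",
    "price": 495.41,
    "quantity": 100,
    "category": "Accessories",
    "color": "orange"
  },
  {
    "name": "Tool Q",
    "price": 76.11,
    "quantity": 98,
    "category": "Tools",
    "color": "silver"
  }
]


Checking 5 records for duplicates:

  Row 1: Gadget Y ($422.63, qty 79)
  Row 2: Gadget Y ($183.55, qty 27)
  Row 3: Gadget Y ($422.63, qty 79) <-- DUPLICATE
  Row 4: Gadget X ($495.41, qty 100)
  Row 5: Tool Q ($76.11, qty 98)

Duplicates found: 1
Unique records: 4

1 duplicates, 4 unique


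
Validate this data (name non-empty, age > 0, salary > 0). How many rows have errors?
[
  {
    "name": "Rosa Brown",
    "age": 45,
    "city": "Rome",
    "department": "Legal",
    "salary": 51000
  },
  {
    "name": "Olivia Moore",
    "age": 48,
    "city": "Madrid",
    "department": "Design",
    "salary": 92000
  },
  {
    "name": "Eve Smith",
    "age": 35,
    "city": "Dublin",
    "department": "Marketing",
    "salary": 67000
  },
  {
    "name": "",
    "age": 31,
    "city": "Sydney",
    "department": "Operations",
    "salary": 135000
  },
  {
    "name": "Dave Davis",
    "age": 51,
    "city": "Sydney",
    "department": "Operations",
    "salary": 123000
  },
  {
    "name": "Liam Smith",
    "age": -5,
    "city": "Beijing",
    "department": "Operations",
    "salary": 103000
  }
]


Validating 6 records:
Rules: name non-empty, age > 0, salary > 0

  Row 1 (Rosa Brown): OK
  Row 2 (Olivia Moore): OK
  Row 3 (Eve Smith): OK
  Row 4 (???): empty name
  Row 5 (Dave Davis): OK
  Row 6 (Liam Smith): negative age: -5

Total errors: 2

2 errors


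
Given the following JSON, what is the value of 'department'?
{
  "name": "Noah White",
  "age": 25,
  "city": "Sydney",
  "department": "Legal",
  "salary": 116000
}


Looking up field 'department'
Value: Legal

Legal


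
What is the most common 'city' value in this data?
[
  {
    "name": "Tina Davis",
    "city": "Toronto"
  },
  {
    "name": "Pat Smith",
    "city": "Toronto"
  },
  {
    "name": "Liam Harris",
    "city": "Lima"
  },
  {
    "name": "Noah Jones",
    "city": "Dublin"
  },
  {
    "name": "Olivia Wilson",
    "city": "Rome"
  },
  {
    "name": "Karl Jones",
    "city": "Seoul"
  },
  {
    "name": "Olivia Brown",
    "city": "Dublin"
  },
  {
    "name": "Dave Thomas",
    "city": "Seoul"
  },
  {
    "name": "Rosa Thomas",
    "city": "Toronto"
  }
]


Counting 'city' values across 9 records:

  Toronto: 3 ###
  Dublin: 2 ##
  Seoul: 2 ##
  Lima: 1 #
  Rome: 1 #

Most common: Toronto (3 times)

Toronto (3 times)


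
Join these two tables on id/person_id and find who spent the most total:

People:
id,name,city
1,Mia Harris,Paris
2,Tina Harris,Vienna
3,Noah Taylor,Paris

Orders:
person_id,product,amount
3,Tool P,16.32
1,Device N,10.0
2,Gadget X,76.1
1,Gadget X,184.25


Join on: people.id = orders.person_id

Joined rows:
  Noah Taylor (Paris) bought Tool P for $16.32
  Mia Harris (Paris) bought Device N for $10.0
  Tina Harris (Vienna) bought Gadget X for $76.1
  Mia Harris (Paris) bought Gadget X for $184.25

Total per person:
  Mia Harris: $194.25
  Tina Harris: $76.10
  Noah Taylor: $16.32

Top spender: Mia Harris ($194.25)

Mia Harris ($194.25)
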